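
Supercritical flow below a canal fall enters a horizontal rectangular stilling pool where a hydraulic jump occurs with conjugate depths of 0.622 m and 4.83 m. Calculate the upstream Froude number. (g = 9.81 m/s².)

For a rectangular channel the momentum equation gives q² = ½·g·y₁·y₂·(y₁ + y₂) = ½×9.81×0.622×4.83×5.45 = 80.3.
q = √80.3 = 8.96 m²/s.
V₁ = q/y₁ = 14.4 m/s; Fr₁ = V₁/√(g·y₁) = 5.83.

Fr₁ = 5.83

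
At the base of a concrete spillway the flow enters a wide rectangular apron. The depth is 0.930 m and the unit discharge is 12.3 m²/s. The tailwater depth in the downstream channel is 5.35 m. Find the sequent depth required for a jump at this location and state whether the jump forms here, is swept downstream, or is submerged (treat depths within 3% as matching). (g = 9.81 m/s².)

V₁ = q/y₁ = 12.3/0.930 = 13.2 m/s. Fr₁ = V₁/√(g·y₁) = 13.2/√(9.81×0.930) = 4.38.
Conjugate-depth relation: y₂/y₁ = ½[√(1 + 8Fr₁²) − 1] = ½[√154.4 − 1] = 5.71.
y₂ = 5.71 × 0.930 = 5.31 m.
Tailwater y_tw = 5.35 m: y_tw ≈ y₂, so the jump forms here.

y₂ = 5.31 m; the jump forms here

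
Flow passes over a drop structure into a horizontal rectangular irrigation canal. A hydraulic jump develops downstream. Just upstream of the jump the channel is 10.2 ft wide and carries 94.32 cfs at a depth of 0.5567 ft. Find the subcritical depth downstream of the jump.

y₂ = 2.823 ft

q = Q/b = 94.32/10.2 = 9.247 ft²/s; V₁ = q/y₁ = 16.61 ft/s. Fr₁ = V₁/√(g·y₁) = 3.923.
From the momentum equation for a rectangular channel, y₂/y₁ = ½[√(1 + 8Fr₁²) − 1] = ½[√124.13 − 1] = 5.071.
y₂ = 5.071 × 0.5567 = 2.823 ft.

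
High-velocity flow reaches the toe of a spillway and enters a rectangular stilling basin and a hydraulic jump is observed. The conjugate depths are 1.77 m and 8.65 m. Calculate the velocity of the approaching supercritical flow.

V₁ = 15.8 m/s

For a rectangular channel the momentum equation gives q² = ½·g·y₁·y₂·(y₁ + y₂) = ½×9.81×1.77×8.65×10.4 = 783.
q = √783 = 28.0 m²/s.
V₁ = q/y₁ = 28.0/1.77 = 15.8 m/s.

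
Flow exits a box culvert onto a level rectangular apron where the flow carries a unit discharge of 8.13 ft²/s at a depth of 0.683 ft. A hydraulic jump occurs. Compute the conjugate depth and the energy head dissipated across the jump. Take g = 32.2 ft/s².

V₁ = q/y₁ = 8.13/0.683 = 11.9 ft/s. Fr₁ = V₁/√(g·y₁) = 11.9/√(32.2×0.683) = 2.54.
Bélanger equation: y₂/y₁ = ½[√(1 + 8Fr₁²) − 1] = ½[√52.54 − 1] = 3.12.
y₂ = 3.12 × 0.683 = 2.13 ft.
Head loss: ΔE = (y₂ − y₁)³/(4y₁y₂) = (2.13 − 0.683)³/(4×0.683×2.13) = 3.05/5.83 = 0.524 ft.

y₂ = 2.13 ft; ΔE = 0.524 ft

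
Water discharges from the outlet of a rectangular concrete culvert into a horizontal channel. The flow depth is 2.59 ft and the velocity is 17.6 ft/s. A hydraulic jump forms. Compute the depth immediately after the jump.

Fr₁ = V₁/√(g·y₁) = 17.6/√(32.2×2.59) = 1.93.
Sequent-depth ratio: y₂/y₁ = ½[√(1 + 8Fr₁²) − 1] = ½[√30.71 − 1] = 2.27.
y₂ = 2.27 × 2.59 = 5.88 ft.

y₂ = 5.88 ft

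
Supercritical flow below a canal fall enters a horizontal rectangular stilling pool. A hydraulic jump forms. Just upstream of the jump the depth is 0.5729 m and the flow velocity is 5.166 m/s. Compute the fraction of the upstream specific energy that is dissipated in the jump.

Fr₁ = V₁/√(g·y₁) = 5.166/√(9.81×0.5729) = 2.179.
By Bélanger, y₂/y₁ = ½[√(1 + 8Fr₁²) − 1] = ½[√38.988 − 1] = 2.622.
y₂ = 2.622 × 0.5729 = 1.502 m.
E₁ = y₁ + V₁²/2g = 1.933 m. ΔE = (y₂ − y₁)³/(4y₁y₂) = 0.2331 m. ΔE/E₁ = 0.2331/1.933 = 0.121.

ΔE/E₁ = 0.121 (12.1%)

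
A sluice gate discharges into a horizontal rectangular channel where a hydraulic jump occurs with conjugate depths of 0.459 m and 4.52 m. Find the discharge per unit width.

q = 7.12 m²/s

For a rectangular channel the momentum equation gives q² = ½·g·y₁·y₂·(y₁ + y₂) = ½×9.81×0.459×4.52×4.98 = 50.7.
q = √50.7 = 7.12 m²/s.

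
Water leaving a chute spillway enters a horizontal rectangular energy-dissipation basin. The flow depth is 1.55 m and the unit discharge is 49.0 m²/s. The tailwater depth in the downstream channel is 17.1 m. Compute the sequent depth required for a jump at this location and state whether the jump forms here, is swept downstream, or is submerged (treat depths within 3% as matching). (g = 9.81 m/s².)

V₁ = q/y₁ = 49.0/1.55 = 31.6 m/s. Fr₁ = V₁/√(g·y₁) = 31.6/√(9.81×1.55) = 8.11.
By Bélanger, y₂/y₁ = ½[√(1 + 8Fr₁²) − 1] = ½[√526.8 − 1] = 11.0.
y₂ = 11.0 × 1.55 = 17.0 m.
Tailwater y_tw = 17.1 m: y_tw ≈ y₂, so the jump forms here.

y₂ = 17.0 m; the jump forms here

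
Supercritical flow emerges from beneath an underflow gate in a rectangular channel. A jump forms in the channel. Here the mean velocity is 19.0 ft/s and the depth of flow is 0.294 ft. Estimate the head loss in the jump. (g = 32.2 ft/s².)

ΔE = 3.39 ft

Fr₁ = V₁/√(g·y₁) = 19.0/√(32.2×0.294) = 6.18.
Bélanger equation: y₂/y₁ = ½[√(1 + 8Fr₁²) − 1] = ½[√306.1 − 1] = 8.25.
y₂ = 8.25 × 0.294 = 2.42 ft.
Head loss: ΔE = (y₂ − y₁)³/(4y₁y₂) = (2.42 − 0.294)³/(4×0.294×2.42) = 9.67/2.85 = 3.39 ft.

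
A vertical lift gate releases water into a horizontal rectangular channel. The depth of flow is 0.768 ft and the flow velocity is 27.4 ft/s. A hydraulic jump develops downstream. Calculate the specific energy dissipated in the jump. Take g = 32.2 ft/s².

Fr₁ = V₁/√(g·y₁) = 27.4/√(32.2×0.768) = 5.51.
Sequent-depth ratio: y₂/y₁ = ½[√(1 + 8Fr₁²) − 1] = ½[√243.9 − 1] = 7.31.
y₂ = 7.31 × 0.768 = 5.61 ft.
Head loss: ΔE = (y₂ − y₁)³/(4y₁y₂) = (5.61 − 0.768)³/(4×0.768×5.61) = 114/17.2 = 6.59 ft.

ΔE = 6.59 ft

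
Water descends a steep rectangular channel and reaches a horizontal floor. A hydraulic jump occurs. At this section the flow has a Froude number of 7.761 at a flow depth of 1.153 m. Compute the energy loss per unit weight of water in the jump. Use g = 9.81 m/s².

ΔE = 23.47 m

Fr₁ = 7.761 (given).
From the momentum equation for a rectangular channel, y₂/y₁ = ½[√(1 + 8Fr₁²) − 1] = ½[√482.86 − 1] = 10.49.
y₂ = 10.49 × 1.153 = 12.09 m.
Head loss: ΔE = (y₂ − y₁)³/(4y₁y₂) = (12.09 − 1.153)³/(4×1.153×12.09) = 1309/55.77 = 23.47 m.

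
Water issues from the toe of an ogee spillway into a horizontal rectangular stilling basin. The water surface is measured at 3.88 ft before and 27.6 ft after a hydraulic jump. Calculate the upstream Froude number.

For a rectangular channel the momentum equation gives q² = ½·g·y₁·y₂·(y₁ + y₂) = ½×32.2×3.88×27.6×31.5 = 54275.
q = √54275 = 233 ft²/s.
V₁ = q/y₁ = 60.0 ft/s; Fr₁ = V₁/√(g·y₁) = 5.37.

Fr₁ = 5.37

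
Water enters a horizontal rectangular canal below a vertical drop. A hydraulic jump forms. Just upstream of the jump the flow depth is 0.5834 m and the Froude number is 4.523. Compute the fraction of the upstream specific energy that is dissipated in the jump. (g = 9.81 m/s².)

ΔE/E₁ = 0.447 (44.7%)

Fr₁ = 4.523 (given).
By Bélanger, y₂/y₁ = ½[√(1 + 8Fr₁²) − 1] = ½[√164.66 − 1] = 5.916.
y₂ = 5.916 × 0.5834 = 3.451 m.
E₁ = y₁(1 + Fr₁²/2) = 0.5834×(1 + 4.523²/2) = 6.551 m. ΔE = (y₂ − y₁)³/(4y₁y₂) = 2.929 m. ΔE/E₁ = 2.929/6.551 = 0.447.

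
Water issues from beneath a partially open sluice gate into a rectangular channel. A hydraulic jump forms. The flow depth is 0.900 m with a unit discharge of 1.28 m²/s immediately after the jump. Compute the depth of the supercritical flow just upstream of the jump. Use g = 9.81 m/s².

y₁ = 0.307 m

V₂ = q/y₂ = 1.28/0.900 = 1.42 m/s; Fr₂ = V₂/√(g·y₂) = 0.479.
From the momentum equation (using Fr₂), y₁/y₂ = ½[√(1 + 8Fr₂²) − 1] = ½[√2.833 − 1] = 0.342.
y₁ = 0.342 × 0.900 = 0.307 m.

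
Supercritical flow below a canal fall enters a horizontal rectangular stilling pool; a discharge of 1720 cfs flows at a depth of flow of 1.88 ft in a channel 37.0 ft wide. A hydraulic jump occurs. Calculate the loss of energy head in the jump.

ΔE = 3.23 ft

q = Q/b = 1720/37.0 = 46.5 ft²/s; V₁ = q/y₁ = 24.7 ft/s. Fr₁ = V₁/√(g·y₁) = 3.18.
By Bélanger, y₂/y₁ = ½[√(1 + 8Fr₁²) − 1] = ½[√81.80 − 1] = 4.02.
y₂ = 4.02 × 1.88 = 7.56 ft.
Head loss: ΔE = (y₂ − y₁)³/(4y₁y₂) = (7.56 − 1.88)³/(4×1.88×7.56) = 183/56.9 = 3.23 ft.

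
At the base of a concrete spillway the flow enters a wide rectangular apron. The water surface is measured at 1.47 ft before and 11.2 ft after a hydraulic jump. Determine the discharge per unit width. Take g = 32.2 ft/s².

For a rectangular channel the momentum equation gives q² = ½·g·y₁·y₂·(y₁ + y₂) = ½×32.2×1.47×11.2×12.7 = 3358.
q = √3358 = 58.0 ft²/s.

q = 58.0 ft²/s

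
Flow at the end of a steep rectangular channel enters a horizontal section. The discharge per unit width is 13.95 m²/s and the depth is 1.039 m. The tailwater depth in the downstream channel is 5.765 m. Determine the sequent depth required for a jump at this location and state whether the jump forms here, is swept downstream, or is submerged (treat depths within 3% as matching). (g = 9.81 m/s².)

y₂ = 5.682 m; the jump forms here

V₁ = q/y₁ = 13.95/1.039 = 13.43 m/s. Fr₁ = V₁/√(g·y₁) = 13.43/√(9.81×1.039) = 4.205.
From the momentum equation for a rectangular channel, y₂/y₁ = ½[√(1 + 8Fr₁²) − 1] = ½[√142.49 − 1] = 5.468.
y₂ = 5.468 × 1.039 = 5.682 m.
Tailwater y_tw = 5.765 m: y_tw ≈ y₂, so the jump forms here.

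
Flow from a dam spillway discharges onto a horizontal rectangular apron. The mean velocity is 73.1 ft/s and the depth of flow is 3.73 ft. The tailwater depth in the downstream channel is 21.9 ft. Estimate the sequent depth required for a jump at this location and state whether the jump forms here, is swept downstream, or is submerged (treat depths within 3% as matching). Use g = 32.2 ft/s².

Fr₁ = V₁/√(g·y₁) = 73.1/√(32.2×3.73) = 6.67.
Bélanger equation: y₂/y₁ = ½[√(1 + 8Fr₁²) − 1] = ½[√356.9 − 1] = 8.95.
y₂ = 8.95 × 3.73 = 33.4 ft.
Tailwater y_tw = 21.9 ft: y_tw < y₂, so the jump is swept downstream.

y₂ = 33.4 ft; the jump is swept downstream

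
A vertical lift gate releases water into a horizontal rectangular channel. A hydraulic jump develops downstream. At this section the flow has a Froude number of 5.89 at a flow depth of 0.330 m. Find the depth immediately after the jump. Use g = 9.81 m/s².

Fr₁ = 5.89 (given).
Sequent-depth ratio: y₂/y₁ = ½[√(1 + 8Fr₁²) − 1] = ½[√278.5 − 1] = 7.84.
y₂ = 7.84 × 0.330 = 2.59 m.

y₂ = 2.59 m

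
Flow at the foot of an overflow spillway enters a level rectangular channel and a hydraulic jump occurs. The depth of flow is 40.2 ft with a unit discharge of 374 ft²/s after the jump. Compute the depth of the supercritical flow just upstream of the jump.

y₁ = 4.80 ft

V₂ = q/y₂ = 374/40.2 = 9.30 ft/s; Fr₂ = V₂/√(g·y₂) = 0.259.
Applying the sequent-depth relation in reverse, y₁/y₂ = ½[√(1 + 8Fr₂²) − 1] = ½[√1.535 − 1] = 0.119.
y₁ = 0.119 × 40.2 = 4.80 ft.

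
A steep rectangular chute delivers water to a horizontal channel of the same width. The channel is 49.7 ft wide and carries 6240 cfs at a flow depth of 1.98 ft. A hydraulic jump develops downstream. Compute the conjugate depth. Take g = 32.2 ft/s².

y₂ = 21.3 ft

q = Q/b = 6240/49.7 = 126 ft²/s; V₁ = q/y₁ = 63.4 ft/s. Fr₁ = V₁/√(g·y₁) = 7.94.
Bélanger equation: y₂/y₁ = ½[√(1 + 8Fr₁²) − 1] = ½[√505.5 − 1] = 10.7.
y₂ = 10.7 × 1.98 = 21.3 ft.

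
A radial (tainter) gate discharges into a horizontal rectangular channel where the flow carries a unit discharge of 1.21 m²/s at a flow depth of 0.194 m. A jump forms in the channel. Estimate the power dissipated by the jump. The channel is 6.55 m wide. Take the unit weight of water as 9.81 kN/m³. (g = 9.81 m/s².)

P = 75.6 kW

V₁ = q/y₁ = 1.21/0.194 = 6.24 m/s. Fr₁ = V₁/√(g·y₁) = 6.24/√(9.81×0.194) = 4.52.
By Bélanger, y₂/y₁ = ½[√(1 + 8Fr₁²) − 1] = ½[√164.5 − 1] = 5.91.
y₂ = 5.91 × 0.194 = 1.15 m.
V₂ = q/y₂ = 1.21/1.15 = 1.05 m/s. E₁ = y₁ + V₁²/2g = 2.18 m; E₂ = y₂ + V₂²/2g = 1.20 m. ΔE = E₁ − E₂ = 0.973 m.
Q = q·b = 1.21 × 6.55 = 7.93 m³/s. P = γ·Q·ΔE = 9.81 × 7.93 × 0.973 = 75.6 kW.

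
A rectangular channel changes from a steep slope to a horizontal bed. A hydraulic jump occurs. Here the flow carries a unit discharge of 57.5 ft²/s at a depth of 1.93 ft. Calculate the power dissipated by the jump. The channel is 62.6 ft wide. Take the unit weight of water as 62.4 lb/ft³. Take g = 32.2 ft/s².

V₁ = q/y₁ = 57.5/1.93 = 29.8 ft/s. Fr₁ = V₁/√(g·y₁) = 29.8/√(32.2×1.93) = 3.78.
Bélanger equation: y₂/y₁ = ½[√(1 + 8Fr₁²) − 1] = ½[√115.3 − 1] = 4.87.
y₂ = 4.87 × 1.93 = 9.40 ft.
Head loss: ΔE = (y₂ − y₁)³/(4y₁y₂) = (9.40 − 1.93)³/(4×1.93×9.40) = 416/72.5 = 5.74 ft.
Q = q·b = 57.5 × 62.6 = 3600 cfs. P = γ·Q·ΔE/550 = 62.4 × 3600 × 5.74 / 550 = 2342 hp.

P = 2342 hp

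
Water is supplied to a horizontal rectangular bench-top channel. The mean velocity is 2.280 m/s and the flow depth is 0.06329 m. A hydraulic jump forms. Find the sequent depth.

Fr₁ = V₁/√(g·y₁) = 2.280/√(9.81×0.06329) = 2.894.
From the momentum equation for a rectangular channel, y₂/y₁ = ½[√(1 + 8Fr₁²) − 1] = ½[√67.982 − 1] = 3.623.
y₂ = 3.623 × 0.06329 = 0.2293 m.

y₂ = 0.2293 m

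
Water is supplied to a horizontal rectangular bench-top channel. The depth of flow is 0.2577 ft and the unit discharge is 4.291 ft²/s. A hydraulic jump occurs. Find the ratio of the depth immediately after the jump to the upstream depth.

V₁ = q/y₁ = 4.291/0.2577 = 16.65 ft/s. Fr₁ = V₁/√(g·y₁) = 16.65/√(32.2×0.2577) = 5.780.
From the momentum equation for a rectangular channel, y₂/y₁ = ½[√(1 + 8Fr₁²) − 1] = ½[√268.31 − 1] = 7.690.

y₂/y₁ = 7.690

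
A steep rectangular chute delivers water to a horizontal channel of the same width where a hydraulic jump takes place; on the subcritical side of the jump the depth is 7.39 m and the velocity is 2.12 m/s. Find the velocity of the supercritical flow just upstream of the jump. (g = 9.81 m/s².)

V₁ = 19.0 m/s

Fr₂ = V₂/√(g·y₂) = 2.12/√(9.81×7.39) = 0.249.
Applying the sequent-depth relation in reverse, y₁/y₂ = ½[√(1 + 8Fr₂²) − 1] = ½[√1.496 − 1] = 0.112.
y₁ = 0.112 × 7.39 = 0.824 m.
V₁ = q/y₁ = 15.7/0.824 = 19.0 m/s.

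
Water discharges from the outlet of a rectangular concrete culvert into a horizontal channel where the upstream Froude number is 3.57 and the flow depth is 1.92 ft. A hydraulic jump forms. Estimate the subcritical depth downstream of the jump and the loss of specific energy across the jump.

y₂ = 8.78 ft; ΔE = 4.79 ft

Fr₁ = 3.57 (given).
Conjugate-depth relation: y₂/y₁ = ½[√(1 + 8Fr₁²) − 1] = ½[√103.0 − 1] = 4.57.
y₂ = 4.57 × 1.92 = 8.78 ft.
V₁ = Fr₁·√(g·y₁) = 3.57×√(32.2×1.92) = 28.1 ft/s; q = V₁·y₁ = 53.9 ft²/s. V₂ = q/y₂ = 53.9/8.78 = 6.14 ft/s. E₁ = y₁ + V₁²/2g = 14.2 ft; E₂ = y₂ + V₂²/2g = 9.37 ft. ΔE = E₁ − E₂ = 4.79 ft.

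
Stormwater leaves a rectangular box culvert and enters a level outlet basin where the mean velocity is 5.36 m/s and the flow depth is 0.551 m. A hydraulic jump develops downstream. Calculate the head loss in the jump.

ΔE = 0.286 m

Fr₁ = V₁/√(g·y₁) = 5.36/√(9.81×0.551) = 2.31.
From the momentum equation for a rectangular channel, y₂/y₁ = ½[√(1 + 8Fr₁²) − 1] = ½[√43.52 − 1] = 2.80.
y₂ = 2.80 × 0.551 = 1.54 m.
Head loss: ΔE = (y₂ − y₁)³/(4y₁y₂) = (1.54 − 0.551)³/(4×0.551×1.54) = 0.973/3.40 = 0.286 m.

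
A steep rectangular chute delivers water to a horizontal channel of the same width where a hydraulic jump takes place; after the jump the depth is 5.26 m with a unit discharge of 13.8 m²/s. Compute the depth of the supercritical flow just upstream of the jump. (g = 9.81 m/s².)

y₁ = 1.15 m

V₂ = q/y₂ = 13.8/5.26 = 2.62 m/s; Fr₂ = V₂/√(g·y₂) = 0.365.
The Bélanger relation is symmetric: y₁/y₂ = ½[√(1 + 8Fr₂²) − 1] = ½[√2.067 − 1] = 0.219.
y₁ = 0.219 × 5.26 = 1.15 m.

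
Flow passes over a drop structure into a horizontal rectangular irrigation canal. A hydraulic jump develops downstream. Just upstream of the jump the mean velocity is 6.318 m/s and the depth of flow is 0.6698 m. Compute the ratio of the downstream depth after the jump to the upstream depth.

Fr₁ = V₁/√(g·y₁) = 6.318/√(9.81×0.6698) = 2.465.
From the momentum equation for a rectangular channel, y₂/y₁ = ½[√(1 + 8Fr₁²) − 1] = ½[√49.600 − 1] = 3.021.

y₂/y₁ = 3.021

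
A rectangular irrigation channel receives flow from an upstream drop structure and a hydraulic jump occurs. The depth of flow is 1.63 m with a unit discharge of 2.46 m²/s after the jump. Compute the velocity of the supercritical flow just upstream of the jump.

V₁ = 6.52 m/s

V₂ = q/y₂ = 2.46/1.63 = 1.51 m/s; Fr₂ = V₂/√(g·y₂) = 0.377.
The Bélanger relation is symmetric: y₁/y₂ = ½[√(1 + 8Fr₂²) − 1] = ½[√2.140 − 1] = 0.231.
y₁ = 0.231 × 1.63 = 0.377 m.
V₁ = q/y₁ = 2.46/0.377 = 6.52 m/s.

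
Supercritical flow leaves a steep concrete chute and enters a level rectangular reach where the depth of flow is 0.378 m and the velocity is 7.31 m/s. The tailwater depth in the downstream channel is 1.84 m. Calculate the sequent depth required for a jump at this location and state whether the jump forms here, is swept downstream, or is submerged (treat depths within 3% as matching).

y₂ = 1.85 m; the jump forms here

Fr₁ = V₁/√(g·y₁) = 7.31/√(9.81×0.378) = 3.80.
By Bélanger, y₂/y₁ = ½[√(1 + 8Fr₁²) − 1] = ½[√116.3 − 1] = 4.89.
y₂ = 4.89 × 0.378 = 1.85 m.
Tailwater y_tw = 1.84 m: y_tw ≈ y₂, so the jump forms here.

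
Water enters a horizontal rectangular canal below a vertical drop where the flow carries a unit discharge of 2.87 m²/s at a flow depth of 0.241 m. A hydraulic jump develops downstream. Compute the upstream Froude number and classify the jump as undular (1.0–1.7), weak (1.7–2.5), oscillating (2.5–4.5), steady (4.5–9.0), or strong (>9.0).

V₁ = q/y₁ = 2.87/0.241 = 11.9 m/s. Fr₁ = V₁/√(g·y₁) = 11.9/√(9.81×0.241) = 7.75.
Fr₁ = 7.75 lies in the steady range.

Fr₁ = 7.75; steady jump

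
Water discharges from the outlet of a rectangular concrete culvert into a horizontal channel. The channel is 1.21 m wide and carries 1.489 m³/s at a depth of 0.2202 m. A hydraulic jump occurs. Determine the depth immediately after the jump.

y₂ = 1.079 m

q = Q/b = 1.489/1.21 = 1.231 m²/s; V₁ = q/y₁ = 5.588 m/s. Fr₁ = V₁/√(g·y₁) = 3.802.
Bélanger equation: y₂/y₁ = ½[√(1 + 8Fr₁²) − 1] = ½[√116.66 − 1] = 4.900.
y₂ = 4.900 × 0.2202 = 1.079 m.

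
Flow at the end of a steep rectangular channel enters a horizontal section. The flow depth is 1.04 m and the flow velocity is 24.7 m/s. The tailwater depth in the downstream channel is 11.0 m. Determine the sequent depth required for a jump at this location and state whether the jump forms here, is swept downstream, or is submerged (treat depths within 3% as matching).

Fr₁ = V₁/√(g·y₁) = 24.7/√(9.81×1.04) = 7.73.
Bélanger equation: y₂/y₁ = ½[√(1 + 8Fr₁²) − 1] = ½[√479.4 − 1] = 10.4.
y₂ = 10.4 × 1.04 = 10.9 m.
Tailwater y_tw = 11.0 m: y_tw ≈ y₂, so the jump forms here.

y₂ = 10.9 m; the jump forms here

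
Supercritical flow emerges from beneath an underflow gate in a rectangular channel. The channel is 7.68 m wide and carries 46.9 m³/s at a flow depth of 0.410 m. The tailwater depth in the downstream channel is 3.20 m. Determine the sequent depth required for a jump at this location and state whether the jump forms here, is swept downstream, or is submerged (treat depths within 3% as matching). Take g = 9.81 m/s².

y₂ = 4.11 m; the jump is swept downstream

q = Q/b = 46.9/7.68 = 6.11 m²/s; V₁ = q/y₁ = 14.9 m/s. Fr₁ = V₁/√(g·y₁) = 7.43.
From the momentum equation for a rectangular channel, y₂/y₁ = ½[√(1 + 8Fr₁²) − 1] = ½[√442.3 − 1] = 10.0.
y₂ = 10.0 × 0.410 = 4.11 m.
Tailwater y_tw = 3.20 m: y_tw < y₂, so the jump is swept downstream.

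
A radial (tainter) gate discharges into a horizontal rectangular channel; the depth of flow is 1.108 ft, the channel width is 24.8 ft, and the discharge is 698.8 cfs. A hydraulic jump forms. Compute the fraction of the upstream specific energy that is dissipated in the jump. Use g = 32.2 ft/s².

q = Q/b = 698.8/24.8 = 28.18 ft²/s; V₁ = q/y₁ = 25.43 ft/s. Fr₁ = V₁/√(g·y₁) = 4.258.
Sequent-depth ratio: y₂/y₁ = ½[√(1 + 8Fr₁²) − 1] = ½[√146.02 − 1] = 5.542.
y₂ = 5.542 × 1.108 = 6.140 ft.
E₁ = y₁ + V₁²/2g = 11.15 ft. ΔE = (y₂ − y₁)³/(4y₁y₂) = 4.683 ft. ΔE/E₁ = 4.683/11.15 = 0.420.

ΔE/E₁ = 0.420 (42.0%)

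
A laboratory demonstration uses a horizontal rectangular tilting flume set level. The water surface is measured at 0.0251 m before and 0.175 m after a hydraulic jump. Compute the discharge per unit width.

q = 0.0657 m²/s

For a rectangular channel the momentum equation gives q² = ½·g·y₁·y₂·(y₁ + y₂) = ½×9.81×0.0251×0.175×0.200 = 0.00431.
q = √0.00431 = 0.0657 m²/s.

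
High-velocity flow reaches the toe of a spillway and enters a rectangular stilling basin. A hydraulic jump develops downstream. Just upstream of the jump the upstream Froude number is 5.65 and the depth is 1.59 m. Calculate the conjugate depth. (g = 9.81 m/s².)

Fr₁ = 5.65 (given).
Conjugate-depth relation: y₂/y₁ = ½[√(1 + 8Fr₁²) − 1] = ½[√256.4 − 1] = 7.51.
y₂ = 7.51 × 1.59 = 11.9 m.

y₂ = 11.9 m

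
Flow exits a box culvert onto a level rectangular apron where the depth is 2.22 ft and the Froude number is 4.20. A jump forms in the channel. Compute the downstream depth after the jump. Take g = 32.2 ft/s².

Fr₁ = 4.20 (given).
Conjugate-depth relation: y₂/y₁ = ½[√(1 + 8Fr₁²) − 1] = ½[√142.1 − 1] = 5.46.
y₂ = 5.46 × 2.22 = 12.1 ft.

y₂ = 12.1 ft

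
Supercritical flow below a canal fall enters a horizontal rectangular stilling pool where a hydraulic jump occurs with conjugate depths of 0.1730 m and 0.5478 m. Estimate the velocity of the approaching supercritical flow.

V₁ = 3.346 m/s

For a rectangular channel the momentum equation gives q² = ½·g·y₁·y₂·(y₁ + y₂) = ½×9.81×0.1730×0.5478×0.7208 = 0.3351.
q = √0.3351 = 0.5788 m²/s.
V₁ = q/y₁ = 0.5788/0.1730 = 3.346 m/s.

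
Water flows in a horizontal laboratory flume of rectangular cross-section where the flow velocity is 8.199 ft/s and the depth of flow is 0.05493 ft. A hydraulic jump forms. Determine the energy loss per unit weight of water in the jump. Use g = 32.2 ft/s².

ΔE = 0.6311 ft

Fr₁ = V₁/√(g·y₁) = 8.199/√(32.2×0.05493) = 6.165.
Bélanger equation: y₂/y₁ = ½[√(1 + 8Fr₁²) − 1] = ½[√305.05 − 1] = 8.233.
y₂ = 8.233 × 0.05493 = 0.4522 ft.
q = V₁·y₁ = 8.199 × 0.05493 = 0.4504 ft²/s. V₂ = q/y₂ = 0.4504/0.4522 = 0.9959 ft/s. E₁ = y₁ + V₁²/2g = 1.099 ft; E₂ = y₂ + V₂²/2g = 0.4676 ft. ΔE = E₁ − E₂ = 0.6311 ft.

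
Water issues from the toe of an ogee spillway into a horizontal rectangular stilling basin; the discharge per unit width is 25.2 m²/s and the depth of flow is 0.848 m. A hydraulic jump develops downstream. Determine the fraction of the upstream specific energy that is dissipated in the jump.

V₁ = q/y₁ = 25.2/0.848 = 29.7 m/s. Fr₁ = V₁/√(g·y₁) = 29.7/√(9.81×0.848) = 10.3.
From the momentum equation for a rectangular channel, y₂/y₁ = ½[√(1 + 8Fr₁²) − 1] = ½[√850.2 − 1] = 14.1.
y₂ = 14.1 × 0.848 = 11.9 m.
E₁ = y₁ + V₁²/2g = 45.9 m. ΔE = (y₂ − y₁)³/(4y₁y₂) = 33.7 m. ΔE/E₁ = 33.7/45.9 = 0.735.

ΔE/E₁ = 0.735 (73.5%)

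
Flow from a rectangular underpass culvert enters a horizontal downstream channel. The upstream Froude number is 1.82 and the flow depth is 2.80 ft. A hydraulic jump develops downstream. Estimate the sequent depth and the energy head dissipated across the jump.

Fr₁ = 1.82 (given).
By Bélanger, y₂/y₁ = ½[√(1 + 8Fr₁²) − 1] = ½[√27.50 − 1] = 2.12.
y₂ = 2.12 × 2.80 = 5.94 ft.
Head loss: ΔE = (y₂ − y₁)³/(4y₁y₂) = (5.94 − 2.80)³/(4×2.80×5.94) = 31.0/66.5 = 0.466 ft.

y₂ = 5.94 ft; ΔE = 0.466 ft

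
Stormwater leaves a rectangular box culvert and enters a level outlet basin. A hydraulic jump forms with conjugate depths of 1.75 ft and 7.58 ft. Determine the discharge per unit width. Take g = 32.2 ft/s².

For a rectangular channel the momentum equation gives q² = ½·g·y₁·y₂·(y₁ + y₂) = ½×32.2×1.75×7.58×9.33 = 1993.
q = √1993 = 44.6 ft²/s.

q = 44.6 ft²/s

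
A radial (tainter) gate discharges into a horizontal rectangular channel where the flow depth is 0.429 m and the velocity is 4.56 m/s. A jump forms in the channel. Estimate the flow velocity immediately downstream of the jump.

Fr₁ = V₁/√(g·y₁) = 4.56/√(9.81×0.429) = 2.22.
Bélanger equation: y₂/y₁ = ½[√(1 + 8Fr₁²) − 1] = ½[√40.53 − 1] = 2.68.
y₂ = 2.68 × 0.429 = 1.15 m.
q = V₁·y₁ = 4.56 × 0.429 = 1.96 m²/s.
V₂ = q/y₂ = 1.96/1.15 = 1.70 m/s.

V₂ = 1.70 m/s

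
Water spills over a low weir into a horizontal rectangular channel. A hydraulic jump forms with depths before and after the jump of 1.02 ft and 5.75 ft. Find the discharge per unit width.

q = 25.3 ft²/s

For a rectangular channel the momentum equation gives q² = ½·g·y₁·y₂·(y₁ + y₂) = ½×32.2×1.02×5.75×6.77 = 639.
q = √639 = 25.3 ft²/s.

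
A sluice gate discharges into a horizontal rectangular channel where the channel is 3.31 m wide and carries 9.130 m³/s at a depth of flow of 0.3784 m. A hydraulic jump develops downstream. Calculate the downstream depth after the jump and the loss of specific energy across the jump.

q = Q/b = 9.130/3.31 = 2.758 m²/s; V₁ = q/y₁ = 7.289 m/s. Fr₁ = V₁/√(g·y₁) = 3.783.
Conjugate-depth relation: y₂/y₁ = ½[√(1 + 8Fr₁²) − 1] = ½[√115.51 − 1] = 4.874.
y₂ = 4.874 × 0.3784 = 1.844 m.
Head loss: ΔE = (y₂ − y₁)³/(4y₁y₂) = (1.844 − 0.3784)³/(4×0.3784×1.844) = 3.150/2.791 = 1.128 m.

y₂ = 1.844 m; ΔE = 1.128 m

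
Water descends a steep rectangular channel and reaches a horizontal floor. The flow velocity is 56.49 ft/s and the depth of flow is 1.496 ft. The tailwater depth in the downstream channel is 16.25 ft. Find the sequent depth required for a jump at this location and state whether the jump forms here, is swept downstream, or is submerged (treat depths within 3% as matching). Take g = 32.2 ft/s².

Fr₁ = V₁/√(g·y₁) = 56.49/√(32.2×1.496) = 8.139.
Conjugate-depth relation: y₂/y₁ = ½[√(1 + 8Fr₁²) − 1] = ½[√530.96 − 1] = 11.02.
y₂ = 11.02 × 1.496 = 16.49 ft.
Tailwater y_tw = 16.25 ft: y_tw ≈ y₂, so the jump forms here.

y₂ = 16.49 ft; the jump forms here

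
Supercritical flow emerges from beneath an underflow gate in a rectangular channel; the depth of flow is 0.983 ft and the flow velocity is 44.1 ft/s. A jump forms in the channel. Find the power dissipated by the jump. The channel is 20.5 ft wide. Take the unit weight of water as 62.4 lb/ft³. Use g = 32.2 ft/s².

P = 2067 hp

Fr₁ = V₁/√(g·y₁) = 44.1/√(32.2×0.983) = 7.84.
By Bélanger, y₂/y₁ = ½[√(1 + 8Fr₁²) − 1] = ½[√492.5 − 1] = 10.6.
y₂ = 10.6 × 0.983 = 10.4 ft.
Head loss: ΔE = (y₂ − y₁)³/(4y₁y₂) = (10.4 − 0.983)³/(4×0.983×10.4) = 839/41.0 = 20.5 ft.
q = V₁·y₁ = 44.1 × 0.983 = 43.4 ft²/s. Q = q·b = 43.4 × 20.5 = 889 cfs. P = γ·Q·ΔE/550 = 62.4 × 889 × 20.5 / 550 = 2067 hp.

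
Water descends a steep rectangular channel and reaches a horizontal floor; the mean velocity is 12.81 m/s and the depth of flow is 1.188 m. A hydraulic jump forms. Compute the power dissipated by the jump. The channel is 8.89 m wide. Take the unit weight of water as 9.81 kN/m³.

P = 4585 kW

Fr₁ = V₁/√(g·y₁) = 12.81/√(9.81×1.188) = 3.752.
Bélanger equation: y₂/y₁ = ½[√(1 + 8Fr₁²) − 1] = ½[√113.64 − 1] = 4.830.
y₂ = 4.830 × 1.188 = 5.738 m.
q = V₁·y₁ = 12.81 × 1.188 = 15.22 m²/s. V₂ = q/y₂ = 15.22/5.738 = 2.652 m/s. E₁ = y₁ + V₁²/2g = 9.552 m; E₂ = y₂ + V₂²/2g = 6.097 m. ΔE = E₁ − E₂ = 3.455 m.
Q = q·b = 15.22 × 8.89 = 135.3 m³/s. P = γ·Q·ΔE = 9.81 × 135.3 × 3.455 = 4585 kW.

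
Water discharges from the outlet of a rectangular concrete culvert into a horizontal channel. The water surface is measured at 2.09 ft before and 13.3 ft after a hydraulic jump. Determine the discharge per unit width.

For a rectangular channel the momentum equation gives q² = ½·g·y₁·y₂·(y₁ + y₂) = ½×32.2×2.09×13.3×15.4 = 6888.
q = √6888 = 83.0 ft²/s.

q = 83.0 ft²/s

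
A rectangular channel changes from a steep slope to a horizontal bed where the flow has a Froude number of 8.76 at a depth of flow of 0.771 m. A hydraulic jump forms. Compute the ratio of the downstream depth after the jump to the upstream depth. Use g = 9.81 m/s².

y₂/y₁ = 11.9

Fr₁ = 8.76 (given).
Bélanger equation: y₂/y₁ = ½[√(1 + 8Fr₁²) − 1] = ½[√614.9 − 1] = 11.9.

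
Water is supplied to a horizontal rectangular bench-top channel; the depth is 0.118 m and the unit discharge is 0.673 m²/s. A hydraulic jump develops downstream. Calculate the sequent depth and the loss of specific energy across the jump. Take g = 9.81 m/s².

y₂ = 0.828 m; ΔE = 0.915 m

V₁ = q/y₁ = 0.673/0.118 = 5.70 m/s. Fr₁ = V₁/√(g·y₁) = 5.70/√(9.81×0.118) = 5.30.
Sequent-depth ratio: y₂/y₁ = ½[√(1 + 8Fr₁²) − 1] = ½[√225.8 − 1] = 7.01.
y₂ = 7.01 × 0.118 = 0.828 m.
Head loss: ΔE = (y₂ − y₁)³/(4y₁y₂) = (0.828 − 0.118)³/(4×0.118×0.828) = 0.357/0.391 = 0.915 m.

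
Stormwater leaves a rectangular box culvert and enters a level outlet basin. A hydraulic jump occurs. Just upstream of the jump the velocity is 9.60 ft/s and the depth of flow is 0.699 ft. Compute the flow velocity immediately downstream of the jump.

V₂ = 3.99 ft/s

Fr₁ = V₁/√(g·y₁) = 9.60/√(32.2×0.699) = 2.02.
Sequent-depth ratio: y₂/y₁ = ½[√(1 + 8Fr₁²) − 1] = ½[√33.76 − 1] = 2.41.
y₂ = 2.41 × 0.699 = 1.68 ft.
q = V₁·y₁ = 9.60 × 0.699 = 6.71 ft²/s.
V₂ = q/y₂ = 6.71/1.68 = 3.99 ft/s.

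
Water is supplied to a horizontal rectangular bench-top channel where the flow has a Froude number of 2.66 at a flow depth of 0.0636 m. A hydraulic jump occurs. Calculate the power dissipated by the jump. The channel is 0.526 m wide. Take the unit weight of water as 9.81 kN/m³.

P = 0.0402 kW

Fr₁ = 2.66 (given).
Sequent-depth ratio: y₂/y₁ = ½[√(1 + 8Fr₁²) − 1] = ½[√57.60 − 1] = 3.29.
y₂ = 3.29 × 0.0636 = 0.210 m.
V₁ = Fr₁·√(g·y₁) = 2.66×√(9.81×0.0636) = 2.10 m/s; q = V₁·y₁ = 0.134 m²/s. V₂ = q/y₂ = 0.134/0.210 = 0.638 m/s. E₁ = y₁ + V₁²/2g = 0.289 m; E₂ = y₂ + V₂²/2g = 0.230 m. ΔE = E₁ − E₂ = 0.0583 m.
Q = q·b = 0.134 × 0.526 = 0.0703 m³/s. P = γ·Q·ΔE = 9.81 × 0.0703 × 0.0583 = 0.0402 kW.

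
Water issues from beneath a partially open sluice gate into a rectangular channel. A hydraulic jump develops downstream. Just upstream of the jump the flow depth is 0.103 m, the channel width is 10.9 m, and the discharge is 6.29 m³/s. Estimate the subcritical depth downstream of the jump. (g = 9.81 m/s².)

y₂ = 0.762 m

q = Q/b = 6.29/10.9 = 0.577 m²/s; V₁ = q/y₁ = 5.60 m/s. Fr₁ = V₁/√(g·y₁) = 5.57.
Bélanger equation: y₂/y₁ = ½[√(1 + 8Fr₁²) − 1] = ½[√249.5 − 1] = 7.40.
y₂ = 7.40 × 0.103 = 0.762 m.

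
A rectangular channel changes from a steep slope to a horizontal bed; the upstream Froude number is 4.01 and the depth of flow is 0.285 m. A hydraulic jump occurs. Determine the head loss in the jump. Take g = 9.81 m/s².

ΔE = 1.01 m

Fr₁ = 4.01 (given).
Sequent-depth ratio: y₂/y₁ = ½[√(1 + 8Fr₁²) − 1] = ½[√129.6 − 1] = 5.19.
y₂ = 5.19 × 0.285 = 1.48 m.
Head loss: ΔE = (y₂ − y₁)³/(4y₁y₂) = (1.48 − 0.285)³/(4×0.285×1.48) = 1.71/1.69 = 1.01 m.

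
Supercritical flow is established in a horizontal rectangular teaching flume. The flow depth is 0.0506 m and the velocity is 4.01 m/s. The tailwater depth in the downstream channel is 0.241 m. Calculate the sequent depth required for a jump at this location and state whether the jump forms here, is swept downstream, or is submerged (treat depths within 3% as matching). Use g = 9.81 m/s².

y₂ = 0.383 m; the jump is swept downstream

Fr₁ = V₁/√(g·y₁) = 4.01/√(9.81×0.0506) = 5.69.
Conjugate-depth relation: y₂/y₁ = ½[√(1 + 8Fr₁²) − 1] = ½[√260.2 − 1] = 7.56.
y₂ = 7.56 × 0.0506 = 0.383 m.
Tailwater y_tw = 0.241 m: y_tw < y₂, so the jump is swept downstream.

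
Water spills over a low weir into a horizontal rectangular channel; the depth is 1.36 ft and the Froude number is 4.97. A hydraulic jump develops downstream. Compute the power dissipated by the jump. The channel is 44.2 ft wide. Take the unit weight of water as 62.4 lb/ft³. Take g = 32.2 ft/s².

Fr₁ = 4.97 (given).
By Bélanger, y₂/y₁ = ½[√(1 + 8Fr₁²) − 1] = ½[√198.6 − 1] = 6.55.
y₂ = 6.55 × 1.36 = 8.90 ft.
V₁ = Fr₁·√(g·y₁) = 4.97×√(32.2×1.36) = 32.9 ft/s; q = V₁·y₁ = 44.7 ft²/s. V₂ = q/y₂ = 44.7/8.90 = 5.02 ft/s. E₁ = y₁ + V₁²/2g = 18.2 ft; E₂ = y₂ + V₂²/2g = 9.30 ft. ΔE = E₁ − E₂ = 8.86 ft.
Q = q·b = 44.7 × 44.2 = 1977 cfs. P = γ·Q·ΔE/550 = 62.4 × 1977 × 8.86 / 550 = 1988 hp.

P = 1988 hp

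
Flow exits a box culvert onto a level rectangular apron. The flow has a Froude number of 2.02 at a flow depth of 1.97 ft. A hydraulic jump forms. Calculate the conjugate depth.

y₂ = 4.73 ft

Fr₁ = 2.02 (given).
Conjugate-depth relation: y₂/y₁ = ½[√(1 + 8Fr₁²) − 1] = ½[√33.64 − 1] = 2.40.
y₂ = 2.40 × 1.97 = 4.73 ft.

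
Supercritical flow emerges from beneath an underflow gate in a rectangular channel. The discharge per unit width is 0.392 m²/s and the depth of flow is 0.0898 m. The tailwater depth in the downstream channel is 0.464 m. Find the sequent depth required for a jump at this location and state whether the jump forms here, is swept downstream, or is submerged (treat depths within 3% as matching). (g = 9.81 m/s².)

y₂ = 0.547 m; the jump is swept downstream

V₁ = q/y₁ = 0.392/0.0898 = 4.37 m/s. Fr₁ = V₁/√(g·y₁) = 4.37/√(9.81×0.0898) = 4.65.
By Bélanger, y₂/y₁ = ½[√(1 + 8Fr₁²) − 1] = ½[√174.0 − 1] = 6.10.
y₂ = 6.10 × 0.0898 = 0.547 m.
Tailwater y_tw = 0.464 m: y_tw < y₂, so the jump is swept downstream.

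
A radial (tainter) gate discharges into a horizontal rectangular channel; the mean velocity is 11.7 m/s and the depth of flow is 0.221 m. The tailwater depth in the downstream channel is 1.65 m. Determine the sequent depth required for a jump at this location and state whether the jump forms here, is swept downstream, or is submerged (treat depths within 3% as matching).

Fr₁ = V₁/√(g·y₁) = 11.7/√(9.81×0.221) = 7.95.
Sequent-depth ratio: y₂/y₁ = ½[√(1 + 8Fr₁²) − 1] = ½[√506.1 − 1] = 10.7.
y₂ = 10.7 × 0.221 = 2.38 m.
Tailwater y_tw = 1.65 m: y_tw < y₂, so the jump is swept downstream.

y₂ = 2.38 m; the jump is swept downstream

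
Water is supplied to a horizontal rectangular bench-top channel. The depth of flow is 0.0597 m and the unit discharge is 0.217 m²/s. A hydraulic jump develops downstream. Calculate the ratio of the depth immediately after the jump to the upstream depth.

y₂/y₁ = 6.24

V₁ = q/y₁ = 0.217/0.0597 = 3.63 m/s. Fr₁ = V₁/√(g·y₁) = 3.63/√(9.81×0.0597) = 4.75.
Sequent-depth ratio: y₂/y₁ = ½[√(1 + 8Fr₁²) − 1] = ½[√181.5 − 1] = 6.24.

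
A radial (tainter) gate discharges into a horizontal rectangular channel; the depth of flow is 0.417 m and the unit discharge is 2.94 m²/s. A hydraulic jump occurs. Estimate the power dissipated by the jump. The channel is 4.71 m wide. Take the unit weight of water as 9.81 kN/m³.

V₁ = q/y₁ = 2.94/0.417 = 7.05 m/s. Fr₁ = V₁/√(g·y₁) = 7.05/√(9.81×0.417) = 3.49.
From the momentum equation for a rectangular channel, y₂/y₁ = ½[√(1 + 8Fr₁²) − 1] = ½[√98.21 − 1] = 4.46.
y₂ = 4.46 × 0.417 = 1.86 m.
Head loss: ΔE = (y₂ − y₁)³/(4y₁y₂) = (1.86 − 0.417)³/(4×0.417×1.86) = 2.99/3.10 = 0.965 m.
Q = q·b = 2.94 × 4.71 = 13.8 m³/s. P = γ·Q·ΔE = 9.81 × 13.8 × 0.965 = 131 kW.

P = 131 kW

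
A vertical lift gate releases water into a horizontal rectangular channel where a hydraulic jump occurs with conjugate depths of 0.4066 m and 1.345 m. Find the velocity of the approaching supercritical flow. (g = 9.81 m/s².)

For a rectangular channel the momentum equation gives q² = ½·g·y₁·y₂·(y₁ + y₂) = ½×9.81×0.4066×1.345×1.752 = 4.699.
q = √4.699 = 2.168 m²/s.
V₁ = q/y₁ = 2.168/0.4066 = 5.331 m/s.

V₁ = 5.331 m/s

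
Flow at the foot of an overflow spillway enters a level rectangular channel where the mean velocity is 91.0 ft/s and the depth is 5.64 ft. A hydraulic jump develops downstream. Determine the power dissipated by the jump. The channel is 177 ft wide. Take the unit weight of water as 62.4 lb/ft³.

Fr₁ = V₁/√(g·y₁) = 91.0/√(32.2×5.64) = 6.75.
Sequent-depth ratio: y₂/y₁ = ½[√(1 + 8Fr₁²) − 1] = ½[√365.8 − 1] = 9.06.
y₂ = 9.06 × 5.64 = 51.1 ft.
q = V₁·y₁ = 91.0 × 5.64 = 513 ft²/s. V₂ = q/y₂ = 513/51.1 = 10.0 ft/s. E₁ = y₁ + V₁²/2g = 134 ft; E₂ = y₂ + V₂²/2g = 52.7 ft. ΔE = E₁ − E₂ = 81.5 ft.
Q = q·b = 513 × 177 = 90843 cfs. P = γ·Q·ΔE/550 = 62.4 × 90843 × 81.5 / 550 = 840477 hp.

P = 840477 hp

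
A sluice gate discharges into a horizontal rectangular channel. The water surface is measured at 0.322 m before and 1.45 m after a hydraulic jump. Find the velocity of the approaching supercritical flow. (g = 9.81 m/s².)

V₁ = 6.26 m/s

For a rectangular channel the momentum equation gives q² = ½·g·y₁·y₂·(y₁ + y₂) = ½×9.81×0.322×1.45×1.77 = 4.06.
q = √4.06 = 2.01 m²/s.
V₁ = q/y₁ = 2.01/0.322 = 6.26 m/s.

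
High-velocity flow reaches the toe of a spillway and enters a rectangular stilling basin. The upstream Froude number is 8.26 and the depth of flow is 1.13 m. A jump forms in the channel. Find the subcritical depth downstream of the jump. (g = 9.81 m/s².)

Fr₁ = 8.26 (given).
Sequent-depth ratio: y₂/y₁ = ½[√(1 + 8Fr₁²) − 1] = ½[√546.8 − 1] = 11.2.
y₂ = 11.2 × 1.13 = 12.6 m.

y₂ = 12.6 m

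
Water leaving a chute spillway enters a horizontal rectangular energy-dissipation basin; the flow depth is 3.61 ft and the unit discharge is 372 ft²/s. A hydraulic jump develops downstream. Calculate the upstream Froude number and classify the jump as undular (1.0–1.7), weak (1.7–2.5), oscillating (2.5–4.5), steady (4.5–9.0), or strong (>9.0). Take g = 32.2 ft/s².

V₁ = q/y₁ = 372/3.61 = 103 ft/s. Fr₁ = V₁/√(g·y₁) = 103/√(32.2×3.61) = 9.56.
Fr₁ = 9.56 lies in the strong range.

Fr₁ = 9.56; strong jump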